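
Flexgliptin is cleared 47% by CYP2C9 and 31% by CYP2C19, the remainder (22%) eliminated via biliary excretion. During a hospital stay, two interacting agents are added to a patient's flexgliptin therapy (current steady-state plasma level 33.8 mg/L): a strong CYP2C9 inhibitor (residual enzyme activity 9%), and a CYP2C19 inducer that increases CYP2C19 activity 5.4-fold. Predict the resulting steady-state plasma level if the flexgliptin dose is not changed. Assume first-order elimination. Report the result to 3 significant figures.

17.5 mg/L

The CYP2C9 pathway (47% of clearance) is reduced to 0.09× activity: 0.47 × 0.09 = 0.0423.
The CYP2C19 pathway (31% of clearance) increases to 5.4× activity: 0.31 × 5.4 = 1.674.
The remaining 22% of clearance is unaffected.
New clearance relative to baseline: 0.0423 + 1.674 + 0.22 = 1.9363.
New steady-state plasma level = 33.8 / 1.9363 = 17.5 mg/L (concentration scales inversely with clearance).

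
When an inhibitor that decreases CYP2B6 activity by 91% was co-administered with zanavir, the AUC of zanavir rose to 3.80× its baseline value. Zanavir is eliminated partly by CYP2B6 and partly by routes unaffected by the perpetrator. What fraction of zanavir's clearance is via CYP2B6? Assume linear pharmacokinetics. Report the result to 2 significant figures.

0.81

Let fm be the CYP2B6 fraction. New clearance relative to baseline = fm × 0.09 + (1 − fm).
AUC ratio = 1 / (new CL fraction), so new CL fraction = 1 / 3.80 = 0.2632.
fm × 0.09 + 1 − fm = 0.2632  ⇒  fm × (0.09 − 1) = −0.7368  ⇒  fm = 0.81.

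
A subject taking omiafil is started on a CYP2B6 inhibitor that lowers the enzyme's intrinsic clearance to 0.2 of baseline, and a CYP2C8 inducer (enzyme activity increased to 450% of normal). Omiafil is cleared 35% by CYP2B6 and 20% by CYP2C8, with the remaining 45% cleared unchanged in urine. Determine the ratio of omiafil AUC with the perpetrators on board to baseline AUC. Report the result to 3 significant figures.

The CYP2B6 pathway (35% of clearance) is reduced to 0.2× activity: 0.35 × 0.2 = 0.07.
The CYP2C8 pathway (20% of clearance) increases to 4.5× activity: 0.2 × 4.5 = 0.9.
Non-CYP routes (45%) are unchanged.
Relative clearance = 0.07 + 0.9 + 0.45 = 1.42.
AUC ∝ 1/CL: fold-change = 1 / 1.42 = 0.704.

0.704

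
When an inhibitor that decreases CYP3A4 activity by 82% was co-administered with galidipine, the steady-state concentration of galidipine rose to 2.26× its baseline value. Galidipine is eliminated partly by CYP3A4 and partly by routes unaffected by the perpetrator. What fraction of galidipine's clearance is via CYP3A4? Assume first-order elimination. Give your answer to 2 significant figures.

0.68

Let x = fm,CYP3A4. Because steady-state concentration ∝ 1/CL, relative clearance fell to 1/2.26 = 0.4425.
Only the CYP3A4 route changed, so 0.4425 = x·0.18 + (1 − x), giving x = 0.68.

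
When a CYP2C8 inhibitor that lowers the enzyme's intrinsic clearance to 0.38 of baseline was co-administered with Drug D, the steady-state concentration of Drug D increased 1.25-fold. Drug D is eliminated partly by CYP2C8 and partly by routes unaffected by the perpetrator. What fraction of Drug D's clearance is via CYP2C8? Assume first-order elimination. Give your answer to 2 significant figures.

Let x = fm,CYP2C8. Because steady-state concentration ∝ 1/CL, relative clearance fell to 1/1.25 = 0.8.
Only the CYP2C8 route changed, so 0.8 = x·0.38 + (1 − x), giving x = 0.32.

0.32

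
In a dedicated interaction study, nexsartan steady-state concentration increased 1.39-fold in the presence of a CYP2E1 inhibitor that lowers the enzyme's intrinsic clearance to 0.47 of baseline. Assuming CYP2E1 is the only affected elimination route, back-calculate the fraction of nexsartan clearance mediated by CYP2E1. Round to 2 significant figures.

0.53

CL'/CL = 1 / 1.39 = 0.7194
0.47·fm + (1 − fm) = 0.7194
fm = (0.7194 − 1) / (0.47 − 1) = 0.53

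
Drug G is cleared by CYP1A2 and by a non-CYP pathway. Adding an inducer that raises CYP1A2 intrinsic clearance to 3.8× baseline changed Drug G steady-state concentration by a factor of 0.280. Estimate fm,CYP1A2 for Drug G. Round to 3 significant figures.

CL'/CL = 1 / 0.280 = 3.571
3.8·fm + (1 − fm) = 3.571
fm = (3.571 − 1) / (3.8 − 1) = 0.918

0.918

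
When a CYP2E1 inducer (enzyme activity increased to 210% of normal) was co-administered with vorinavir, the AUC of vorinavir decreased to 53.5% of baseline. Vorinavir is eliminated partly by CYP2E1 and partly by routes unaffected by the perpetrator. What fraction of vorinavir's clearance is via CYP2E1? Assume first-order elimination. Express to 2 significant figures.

0.79

Call the CYP2E1 fraction fm. After the interaction, CL_new/CL_old = fm × 2.1 + (1 − fm).
AUC ratio = 1 / (new CL fraction), so new CL fraction = 1 / 0.535 = 1.869.
fm × 2.1 + 1 − fm = 1.869  ⇒  fm × (2.1 − 1) = 0.8692  ⇒  fm = 0.79.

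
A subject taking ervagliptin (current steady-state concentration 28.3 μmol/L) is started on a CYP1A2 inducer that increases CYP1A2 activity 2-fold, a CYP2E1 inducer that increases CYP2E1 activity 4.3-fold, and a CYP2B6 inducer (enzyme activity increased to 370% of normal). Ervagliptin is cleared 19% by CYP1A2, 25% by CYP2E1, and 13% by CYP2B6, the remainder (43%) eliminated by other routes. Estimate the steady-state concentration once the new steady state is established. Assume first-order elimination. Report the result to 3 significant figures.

The CYP1A2 pathway (19% of clearance) is boosted to 2× activity: 0.19 × 2 = 0.38.
The CYP2E1 pathway (25% of clearance) rises to 4.3× activity: 0.25 × 4.3 = 1.075.
The CYP2B6 pathway (13% of clearance) rises to 3.7× activity: 0.13 × 3.7 = 0.481.
Non-CYP routes (43%) are unchanged.
CL_new/CL_old = 0.38 + 1.075 + 0.481 + 0.43 = 2.366.
New steady-state concentration = 28.3 / 2.366 = 12.0 μmol/L (concentration scales inversely with clearance).

12.0 μmol/L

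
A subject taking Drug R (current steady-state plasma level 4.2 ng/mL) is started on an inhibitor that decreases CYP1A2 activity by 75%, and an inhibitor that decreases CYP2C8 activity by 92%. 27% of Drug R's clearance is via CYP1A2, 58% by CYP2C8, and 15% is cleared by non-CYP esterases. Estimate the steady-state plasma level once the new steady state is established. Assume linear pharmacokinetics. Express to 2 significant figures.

The CYP1A2 pathway (27% of clearance) is reduced to 0.25× activity: 0.27 × 0.25 = 0.0675.
The CYP2C8 pathway (58% of clearance) is reduced to 0.08× activity: 0.58 × 0.08 = 0.0464.
The remaining 15% of clearance is unaffected.
Relative clearance = 0.0675 + 0.0464 + 0.15 = 0.2639.
Dividing the baseline by the relative clearance: 4.2 / 0.2639 = 16 ng/mL.

16 ng/mL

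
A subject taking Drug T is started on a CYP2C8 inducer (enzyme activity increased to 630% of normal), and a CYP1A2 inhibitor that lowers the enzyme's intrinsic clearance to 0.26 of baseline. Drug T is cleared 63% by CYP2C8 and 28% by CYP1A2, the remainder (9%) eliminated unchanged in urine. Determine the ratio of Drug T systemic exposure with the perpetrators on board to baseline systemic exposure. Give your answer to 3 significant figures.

CYP2C8: 0.63 × 6.3 = 3.969
CYP1A2: 0.28 × 0.26 = 0.0728
Other: 0.09 (unchanged)
CL_new/CL_old = 3.969 + 0.0728 + 0.09 = 4.1318.
Because systemic exposure varies inversely with clearance, the combined effect is 1 / 4.1318 = 0.242.

0.242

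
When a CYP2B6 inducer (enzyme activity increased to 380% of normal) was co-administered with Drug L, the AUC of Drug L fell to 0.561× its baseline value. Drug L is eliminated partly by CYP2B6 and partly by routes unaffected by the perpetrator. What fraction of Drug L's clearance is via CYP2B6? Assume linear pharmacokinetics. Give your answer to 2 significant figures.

0.28

CL'/CL = 1 / 0.561 = 1.783
3.8·fm + (1 − fm) = 1.783
fm = (1.783 − 1) / (3.8 − 1) = 0.28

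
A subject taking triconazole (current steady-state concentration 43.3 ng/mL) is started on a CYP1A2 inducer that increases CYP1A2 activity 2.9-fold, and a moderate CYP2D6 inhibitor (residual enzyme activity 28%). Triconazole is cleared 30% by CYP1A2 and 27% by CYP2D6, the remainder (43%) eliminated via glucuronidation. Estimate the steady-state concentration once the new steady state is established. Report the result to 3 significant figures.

31.5 ng/mL

CYP1A2: 0.3 × 2.9 = 0.87
CYP2D6: 0.27 × 0.28 = 0.0756
Other: 0.43 (unchanged)
Relative clearance = 0.87 + 0.0756 + 0.43 = 1.3756.
Steady-state concentration ∝ 1/CL: new value = 43.3 / 1.3756 = 31.5 ng/mL.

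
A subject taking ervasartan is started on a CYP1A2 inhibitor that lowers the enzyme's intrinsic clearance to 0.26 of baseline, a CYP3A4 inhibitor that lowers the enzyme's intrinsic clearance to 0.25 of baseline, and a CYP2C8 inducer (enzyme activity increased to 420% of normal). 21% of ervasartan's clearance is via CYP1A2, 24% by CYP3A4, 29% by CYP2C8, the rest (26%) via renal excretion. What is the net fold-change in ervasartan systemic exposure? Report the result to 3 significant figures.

The CYP1A2 pathway (21% of clearance) drops to 0.26× activity: 0.21 × 0.26 = 0.0546.
The CYP3A4 pathway (24% of clearance) falls to 0.25× activity: 0.24 × 0.25 = 0.06.
The CYP2C8 pathway (29% of clearance) rises to 4.2× activity: 0.29 × 4.2 = 1.218.
Non-CYP routes (26%) are unchanged.
CL_new/CL_old = 0.0546 + 0.06 + 1.218 + 0.26 = 1.5926.
Systemic exposure ∝ 1/CL: fold-change = 1 / 1.5926 = 0.628.

0.628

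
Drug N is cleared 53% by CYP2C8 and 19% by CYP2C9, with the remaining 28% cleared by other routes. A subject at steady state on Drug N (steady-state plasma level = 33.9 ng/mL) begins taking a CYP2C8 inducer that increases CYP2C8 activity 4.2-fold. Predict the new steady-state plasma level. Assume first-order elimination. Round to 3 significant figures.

The CYP2C8 pathway (53% of clearance) increases to 4.2× activity: 0.53 × 4.2 = 2.226.
CYP2C9 (19%) and the residual 28% are unaffected.
CL_new/CL_old = 2.226 + 0.19 + 0.28 = 2.696.
New steady-state plasma level = baseline ÷ relative clearance = 33.9 / 2.696 = 12.6 ng/mL.

12.6 ng/mL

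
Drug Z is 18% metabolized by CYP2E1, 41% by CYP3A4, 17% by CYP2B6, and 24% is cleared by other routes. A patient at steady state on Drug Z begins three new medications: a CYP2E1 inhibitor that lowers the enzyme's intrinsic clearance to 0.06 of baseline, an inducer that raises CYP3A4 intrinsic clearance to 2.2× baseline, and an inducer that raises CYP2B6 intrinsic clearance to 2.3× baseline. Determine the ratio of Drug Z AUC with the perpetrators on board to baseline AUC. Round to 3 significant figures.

The CYP2E1 pathway (18% of clearance) falls to 0.06× activity: 0.18 × 0.06 = 0.0108.
The CYP3A4 pathway (41% of clearance) increases to 2.2× activity: 0.41 × 2.2 = 0.902.
The CYP2B6 pathway (17% of clearance) rises to 2.3× activity: 0.17 × 2.3 = 0.391.
Non-CYP routes (24%) are unchanged.
New clearance relative to baseline: 0.0108 + 0.902 + 0.391 + 0.24 = 1.5438.
AUC ∝ 1/CL: fold-change = 1 / 1.5438 = 0.648.

0.648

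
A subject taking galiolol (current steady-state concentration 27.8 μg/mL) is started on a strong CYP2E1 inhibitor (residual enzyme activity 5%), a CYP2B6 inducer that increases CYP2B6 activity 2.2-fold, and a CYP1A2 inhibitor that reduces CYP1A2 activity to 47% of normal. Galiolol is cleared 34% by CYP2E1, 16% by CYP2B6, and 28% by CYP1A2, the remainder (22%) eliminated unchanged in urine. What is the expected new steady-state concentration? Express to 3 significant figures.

CYP2E1: 0.34 × 0.05 = 0.017
CYP2B6: 0.16 × 2.2 = 0.352
CYP1A2: 0.28 × 0.47 = 0.1316
Other: 0.22 (unchanged)
Relative clearance = 0.017 + 0.352 + 0.1316 + 0.22 = 0.7206.
Steady-state concentration ∝ 1/CL: new value = 27.8 / 0.7206 = 38.6 μg/mL.

38.6 μg/mL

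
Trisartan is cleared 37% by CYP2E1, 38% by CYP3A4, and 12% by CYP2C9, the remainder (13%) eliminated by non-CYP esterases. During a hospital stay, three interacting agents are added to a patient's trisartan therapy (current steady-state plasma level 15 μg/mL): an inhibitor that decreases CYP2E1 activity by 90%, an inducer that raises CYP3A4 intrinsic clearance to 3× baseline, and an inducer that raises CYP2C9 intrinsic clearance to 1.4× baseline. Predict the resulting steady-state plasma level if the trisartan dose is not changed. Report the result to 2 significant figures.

10 μg/mL

The CYP2E1 pathway (37% of clearance) falls to 0.1× activity: 0.37 × 0.1 = 0.037.
The CYP3A4 pathway (38% of clearance) rises to 3× activity: 0.38 × 3 = 1.14.
The CYP2C9 pathway (12% of clearance) rises to 1.4× activity: 0.12 × 1.4 = 0.168.
The remaining 13% of clearance is unaffected.
New clearance relative to baseline: 0.037 + 1.14 + 0.168 + 0.13 = 1.475.
New steady-state plasma level = 15 / 1.475 = 10 μg/mL (concentration scales inversely with clearance).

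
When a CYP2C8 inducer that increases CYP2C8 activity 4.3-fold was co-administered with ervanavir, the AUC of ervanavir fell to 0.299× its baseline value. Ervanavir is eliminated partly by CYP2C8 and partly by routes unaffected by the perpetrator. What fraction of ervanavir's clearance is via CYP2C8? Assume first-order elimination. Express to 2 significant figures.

CL'/CL = 1 / 0.299 = 3.344
4.3·fm + (1 − fm) = 3.344
fm = (3.344 − 1) / (4.3 − 1) = 0.71

0.71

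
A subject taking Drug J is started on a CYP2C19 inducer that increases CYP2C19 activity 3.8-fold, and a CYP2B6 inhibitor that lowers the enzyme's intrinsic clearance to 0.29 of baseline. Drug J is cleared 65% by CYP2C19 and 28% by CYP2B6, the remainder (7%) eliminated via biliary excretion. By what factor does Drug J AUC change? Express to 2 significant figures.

The CYP2C19 pathway (65% of clearance) increases to 3.8× activity: 0.65 × 3.8 = 2.47.
The CYP2B6 pathway (28% of clearance) drops to 0.29× activity: 0.28 × 0.29 = 0.0812.
Non-CYP routes (7%) are unchanged.
CL_new/CL_old = 2.47 + 0.0812 + 0.07 = 2.6212.
Because AUC varies inversely with clearance, the combined effect is 1 / 2.6212 = 0.38.

0.38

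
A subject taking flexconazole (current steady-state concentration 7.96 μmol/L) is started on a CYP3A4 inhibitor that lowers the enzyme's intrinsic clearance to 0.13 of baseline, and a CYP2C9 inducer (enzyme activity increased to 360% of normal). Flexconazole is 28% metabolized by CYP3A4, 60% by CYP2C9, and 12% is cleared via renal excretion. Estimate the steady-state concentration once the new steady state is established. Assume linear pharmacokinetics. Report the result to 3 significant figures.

CYP3A4: 0.28 × 0.13 = 0.0364
CYP2C9: 0.6 × 3.6 = 2.16
Other: 0.12 (unchanged)
CL_new/CL_old = 0.0364 + 2.16 + 0.12 = 2.3164.
Dividing the baseline by the relative clearance: 7.96 / 2.3164 = 3.44 μmol/L.

3.44 μmol/L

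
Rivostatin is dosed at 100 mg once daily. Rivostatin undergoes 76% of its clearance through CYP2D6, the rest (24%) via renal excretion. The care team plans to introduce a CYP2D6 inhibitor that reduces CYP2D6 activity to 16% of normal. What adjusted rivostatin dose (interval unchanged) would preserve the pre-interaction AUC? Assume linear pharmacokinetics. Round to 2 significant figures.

36 mg

The CYP2D6 pathway (76% of clearance) drops to 0.16× activity: 0.76 × 0.16 = 0.1216.
Non-CYP routes (24%) are unchanged.
Relative clearance = 0.1216 + 0.24 = 0.3616.
To maintain the same steady-state level, dose must scale with clearance: new dose = 100 × 0.3616 = 36 mg.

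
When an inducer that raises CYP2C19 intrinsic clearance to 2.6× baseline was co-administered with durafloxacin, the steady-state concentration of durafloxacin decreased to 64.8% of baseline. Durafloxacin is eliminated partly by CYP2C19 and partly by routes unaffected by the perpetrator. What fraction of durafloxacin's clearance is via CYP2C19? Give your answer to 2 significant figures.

CL'/CL = 1 / 0.648 = 1.543
2.6·fm + (1 − fm) = 1.543
fm = (1.543 − 1) / (2.6 − 1) = 0.34

0.34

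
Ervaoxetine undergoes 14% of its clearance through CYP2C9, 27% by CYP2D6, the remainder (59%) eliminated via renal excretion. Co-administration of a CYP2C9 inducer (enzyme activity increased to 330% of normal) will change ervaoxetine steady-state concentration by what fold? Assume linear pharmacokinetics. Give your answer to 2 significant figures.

The CYP2C9 pathway (14% of clearance) is boosted to 3.3× activity: 0.14 × 3.3 = 0.462.
CYP2D6 (27%) and the residual 59% are unaffected.
CL_new/CL_old = 0.462 + 0.27 + 0.59 = 1.322.
Since steady-state concentration ∝ 1/CL, the ratio is 1 / 1.322 = 0.76.

0.76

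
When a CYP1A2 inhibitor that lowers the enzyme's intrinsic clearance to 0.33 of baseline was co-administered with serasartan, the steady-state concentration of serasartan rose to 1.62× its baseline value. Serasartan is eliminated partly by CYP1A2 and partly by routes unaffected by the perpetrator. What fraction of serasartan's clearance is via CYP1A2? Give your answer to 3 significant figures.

Let x = fm,CYP1A2. Because steady-state concentration ∝ 1/CL, relative clearance fell to 1/1.62 = 0.6173.
Setting x·0.33 + (1 − x) = 0.6173 and solving: x = (0.6173 − 1)/(0.33 − 1) = 0.571.

0.571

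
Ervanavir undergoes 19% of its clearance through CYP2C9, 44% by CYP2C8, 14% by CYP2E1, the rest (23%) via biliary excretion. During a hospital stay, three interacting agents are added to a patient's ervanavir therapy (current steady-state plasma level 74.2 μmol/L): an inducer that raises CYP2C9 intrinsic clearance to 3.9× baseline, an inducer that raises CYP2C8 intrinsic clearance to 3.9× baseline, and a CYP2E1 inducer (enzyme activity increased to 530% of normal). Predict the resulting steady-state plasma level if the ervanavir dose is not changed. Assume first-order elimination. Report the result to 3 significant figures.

21.6 μmol/L

The CYP2C9 pathway (19% of clearance) increases to 3.9× activity: 0.19 × 3.9 = 0.741.
The CYP2C8 pathway (44% of clearance) rises to 3.9× activity: 0.44 × 3.9 = 1.716.
The CYP2E1 pathway (14% of clearance) is boosted to 5.3× activity: 0.14 × 5.3 = 0.742.
The remaining 23% of clearance is unaffected.
CL_new/CL_old = 0.741 + 1.716 + 0.742 + 0.23 = 3.429.
Dividing the baseline by the relative clearance: 74.2 / 3.429 = 21.6 μmol/L.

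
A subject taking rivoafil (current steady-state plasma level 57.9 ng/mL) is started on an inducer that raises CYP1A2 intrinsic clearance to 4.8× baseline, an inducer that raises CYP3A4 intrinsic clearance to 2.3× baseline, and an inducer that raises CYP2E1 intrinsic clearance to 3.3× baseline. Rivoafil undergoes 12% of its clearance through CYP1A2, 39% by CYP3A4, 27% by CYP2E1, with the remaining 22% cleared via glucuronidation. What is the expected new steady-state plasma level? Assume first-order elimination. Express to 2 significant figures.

22 ng/mL

The CYP1A2 pathway (12% of clearance) rises to 4.8× activity: 0.12 × 4.8 = 0.576.
The CYP3A4 pathway (39% of clearance) is boosted to 2.3× activity: 0.39 × 2.3 = 0.897.
The CYP2E1 pathway (27% of clearance) increases to 3.3× activity: 0.27 × 3.3 = 0.891.
Non-CYP routes (22%) are unchanged.
New clearance relative to baseline: 0.576 + 0.897 + 0.891 + 0.22 = 2.584.
Steady-state plasma level ∝ 1/CL: new value = 57.9 / 2.584 = 22 ng/mL.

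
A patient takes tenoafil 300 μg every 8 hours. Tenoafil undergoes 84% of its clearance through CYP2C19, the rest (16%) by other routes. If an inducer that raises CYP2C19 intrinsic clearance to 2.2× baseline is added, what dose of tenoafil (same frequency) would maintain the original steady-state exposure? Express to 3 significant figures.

602 μg

The CYP2C19 pathway (84% of clearance) rises to 2.2× activity: 0.84 × 2.2 = 1.848.
The remaining 16% of clearance is unaffected.
Relative clearance = 1.848 + 0.16 = 2.008.
Css,avg = (dose rate)/CL, so holding Css fixed requires dose ∝ CL: 300 × 2.008 = 602 μg.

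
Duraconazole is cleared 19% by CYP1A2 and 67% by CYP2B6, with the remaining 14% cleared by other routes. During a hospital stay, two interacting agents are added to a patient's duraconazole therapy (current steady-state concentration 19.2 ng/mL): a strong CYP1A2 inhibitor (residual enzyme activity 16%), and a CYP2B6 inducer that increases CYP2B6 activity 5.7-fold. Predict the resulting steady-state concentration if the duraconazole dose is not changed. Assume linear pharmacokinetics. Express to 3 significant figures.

The CYP1A2 pathway (19% of clearance) is reduced to 0.16× activity: 0.19 × 0.16 = 0.0304.
The CYP2B6 pathway (67% of clearance) rises to 5.7× activity: 0.67 × 5.7 = 3.819.
Non-CYP routes (14%) are unchanged.
CL_new/CL_old = 0.0304 + 3.819 + 0.14 = 3.9894.
Steady-state concentration ∝ 1/CL: new value = 19.2 / 3.9894 = 4.81 ng/mL.

4.81 ng/mL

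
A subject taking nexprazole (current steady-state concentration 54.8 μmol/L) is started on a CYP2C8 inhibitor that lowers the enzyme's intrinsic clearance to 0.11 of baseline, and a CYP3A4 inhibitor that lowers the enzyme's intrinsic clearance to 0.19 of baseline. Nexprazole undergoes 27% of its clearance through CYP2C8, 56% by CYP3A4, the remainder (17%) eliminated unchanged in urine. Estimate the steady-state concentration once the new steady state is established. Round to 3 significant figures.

179 μmol/L

The CYP2C8 pathway (27% of clearance) is reduced to 0.11× activity: 0.27 × 0.11 = 0.0297.
The CYP3A4 pathway (56% of clearance) drops to 0.19× activity: 0.56 × 0.19 = 0.1064.
The remaining 17% of clearance is unaffected.
CL_new/CL_old = 0.0297 + 0.1064 + 0.17 = 0.3061.
Steady-state concentration ∝ 1/CL: new value = 54.8 / 0.3061 = 179 μmol/L.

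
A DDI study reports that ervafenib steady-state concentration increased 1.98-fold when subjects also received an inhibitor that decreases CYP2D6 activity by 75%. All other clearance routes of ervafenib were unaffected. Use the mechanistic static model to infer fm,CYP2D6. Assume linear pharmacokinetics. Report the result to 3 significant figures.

0.660

Let x = fm,CYP2D6. Because steady-state concentration ∝ 1/CL, relative clearance fell to 1/1.98 = 0.5051.
Only the CYP2D6 route changed, so 0.5051 = x·0.25 + (1 − x), giving x = 0.660.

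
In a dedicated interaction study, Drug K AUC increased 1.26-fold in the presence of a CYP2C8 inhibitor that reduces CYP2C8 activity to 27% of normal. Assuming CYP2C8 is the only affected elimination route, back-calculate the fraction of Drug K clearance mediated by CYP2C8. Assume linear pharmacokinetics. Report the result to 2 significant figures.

0.28

Let x = fm,CYP2C8. Because AUC ∝ 1/CL, relative clearance fell to 1/1.26 = 0.7937.
Only the CYP2C8 route changed, so 0.7937 = x·0.27 + (1 − x), giving x = 0.28.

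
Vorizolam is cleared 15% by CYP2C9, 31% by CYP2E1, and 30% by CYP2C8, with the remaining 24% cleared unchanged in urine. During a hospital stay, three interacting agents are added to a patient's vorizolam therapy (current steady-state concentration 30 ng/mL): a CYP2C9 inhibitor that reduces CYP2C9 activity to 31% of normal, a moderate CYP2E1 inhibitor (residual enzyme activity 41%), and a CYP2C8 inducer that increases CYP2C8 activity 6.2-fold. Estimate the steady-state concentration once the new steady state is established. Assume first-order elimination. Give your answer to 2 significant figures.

CYP2C9: 0.15 × 0.31 = 0.0465
CYP2E1: 0.31 × 0.41 = 0.1271
CYP2C8: 0.3 × 6.2 = 1.86
Other: 0.24 (unchanged)
Relative clearance = 0.0465 + 0.1271 + 1.86 + 0.24 = 2.2736.
Dividing the baseline by the relative clearance: 30 / 2.2736 = 13 ng/mL.

13 ng/mL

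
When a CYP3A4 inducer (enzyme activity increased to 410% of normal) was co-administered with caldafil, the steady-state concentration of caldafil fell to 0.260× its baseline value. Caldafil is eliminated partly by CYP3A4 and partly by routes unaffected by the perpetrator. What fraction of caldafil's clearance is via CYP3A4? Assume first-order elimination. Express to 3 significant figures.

0.918

Write x for the fraction cleared via CYP3A4. The observed steady-state concentration change means clearance rose to 1/0.260 = 3.846 of baseline.
Setting x·4.1 + (1 − x) = 3.846 and solving: x = (3.846 − 1)/(4.1 − 1) = 0.918.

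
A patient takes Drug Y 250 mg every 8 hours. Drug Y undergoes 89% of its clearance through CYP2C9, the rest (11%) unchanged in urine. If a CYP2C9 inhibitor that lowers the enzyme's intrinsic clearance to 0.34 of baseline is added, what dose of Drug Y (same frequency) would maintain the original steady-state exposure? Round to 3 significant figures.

103 mg

The CYP2C9 pathway (89% of clearance) drops to 0.34× activity: 0.89 × 0.34 = 0.3026.
Non-CYP routes (11%) are unchanged.
Relative clearance = 0.3026 + 0.11 = 0.4126.
Exposure is unchanged when dose changes in proportion to clearance. New dose = 250 mg × 0.4126 = 103 mg.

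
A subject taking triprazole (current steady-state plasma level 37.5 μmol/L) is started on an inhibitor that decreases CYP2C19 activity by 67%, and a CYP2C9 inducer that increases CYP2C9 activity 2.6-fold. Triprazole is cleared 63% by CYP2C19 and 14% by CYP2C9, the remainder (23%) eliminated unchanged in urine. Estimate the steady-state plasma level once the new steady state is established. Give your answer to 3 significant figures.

The CYP2C19 pathway (63% of clearance) is reduced to 0.33× activity: 0.63 × 0.33 = 0.2079.
The CYP2C9 pathway (14% of clearance) is boosted to 2.6× activity: 0.14 × 2.6 = 0.364.
The remaining 23% of clearance is unaffected.
CL_new/CL_old = 0.2079 + 0.364 + 0.23 = 0.8019.
Dividing the baseline by the relative clearance: 37.5 / 0.8019 = 46.8 μmol/L.

46.8 μmol/L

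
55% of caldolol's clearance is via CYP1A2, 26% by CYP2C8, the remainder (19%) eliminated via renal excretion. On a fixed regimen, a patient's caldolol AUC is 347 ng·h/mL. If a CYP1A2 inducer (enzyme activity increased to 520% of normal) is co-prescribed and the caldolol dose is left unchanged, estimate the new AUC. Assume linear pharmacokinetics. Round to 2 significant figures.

1.0 × 10² ng·h/mL

The CYP1A2 pathway (55% of clearance) rises to 5.2× activity: 0.55 × 5.2 = 2.86.
CYP2C8 (26%) and the residual 19% are unaffected.
Relative clearance = 2.86 + 0.26 + 0.19 = 3.31.
With dosing unchanged, AUC scales as 1/CL: 347 / 3.31 = 1.0 × 10² ng·h/mL.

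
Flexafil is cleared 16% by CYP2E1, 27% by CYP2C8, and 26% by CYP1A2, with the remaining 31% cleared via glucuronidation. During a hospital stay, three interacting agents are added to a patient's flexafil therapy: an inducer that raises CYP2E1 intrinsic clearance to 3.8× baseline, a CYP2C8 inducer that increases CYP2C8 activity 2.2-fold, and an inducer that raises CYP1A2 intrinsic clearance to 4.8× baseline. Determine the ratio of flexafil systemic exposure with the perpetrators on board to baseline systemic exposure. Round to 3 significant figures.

0.362

The CYP2E1 pathway (16% of clearance) rises to 3.8× activity: 0.16 × 3.8 = 0.608.
The CYP2C8 pathway (27% of clearance) is boosted to 2.2× activity: 0.27 × 2.2 = 0.594.
The CYP1A2 pathway (26% of clearance) increases to 4.8× activity: 0.26 × 4.8 = 1.248.
Non-CYP routes (31%) are unchanged.
Relative clearance = 0.608 + 0.594 + 1.248 + 0.31 = 2.76.
Systemic exposure ∝ 1/CL: fold-change = 1 / 2.76 = 0.362.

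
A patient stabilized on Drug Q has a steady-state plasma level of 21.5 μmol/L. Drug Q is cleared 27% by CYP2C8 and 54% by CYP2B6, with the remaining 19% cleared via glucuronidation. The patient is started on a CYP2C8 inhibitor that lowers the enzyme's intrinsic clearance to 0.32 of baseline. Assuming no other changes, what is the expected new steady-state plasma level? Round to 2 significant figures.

CYP2C8: 0.27 × 0.32 = 0.0864
CYP2B6: 0.54 (unchanged)
Other: 0.19 (unchanged)
Relative clearance = 0.0864 + 0.54 + 0.19 = 0.8164.
With dosing unchanged, steady-state plasma level scales as 1/CL: 21.5 / 0.8164 = 26 μmol/L.

26 μmol/L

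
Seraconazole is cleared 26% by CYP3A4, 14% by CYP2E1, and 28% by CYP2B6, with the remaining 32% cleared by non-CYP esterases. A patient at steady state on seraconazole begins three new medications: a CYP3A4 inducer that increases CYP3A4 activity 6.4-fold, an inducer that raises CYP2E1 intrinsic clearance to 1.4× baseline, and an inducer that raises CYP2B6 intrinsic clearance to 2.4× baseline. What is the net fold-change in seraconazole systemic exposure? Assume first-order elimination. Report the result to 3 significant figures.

The CYP3A4 pathway (26% of clearance) is boosted to 6.4× activity: 0.26 × 6.4 = 1.664.
The CYP2E1 pathway (14% of clearance) is boosted to 1.4× activity: 0.14 × 1.4 = 0.196.
The CYP2B6 pathway (28% of clearance) is boosted to 2.4× activity: 0.28 × 2.4 = 0.672.
The remaining 32% of clearance is unaffected.
CL_new/CL_old = 1.664 + 0.196 + 0.672 + 0.32 = 2.852.
Because systemic exposure varies inversely with clearance, the combined effect is 1 / 2.852 = 0.351.

0.351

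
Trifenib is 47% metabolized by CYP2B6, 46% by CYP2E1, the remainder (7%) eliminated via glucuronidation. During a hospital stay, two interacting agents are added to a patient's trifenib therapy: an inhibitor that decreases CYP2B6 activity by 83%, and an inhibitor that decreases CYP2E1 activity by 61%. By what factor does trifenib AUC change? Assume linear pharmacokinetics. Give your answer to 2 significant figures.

3.0

The CYP2B6 pathway (47% of clearance) falls to 0.17× activity: 0.47 × 0.17 = 0.0799.
The CYP2E1 pathway (46% of clearance) drops to 0.39× activity: 0.46 × 0.39 = 0.1794.
Non-CYP routes (7%) are unchanged.
CL_new/CL_old = 0.0799 + 0.1794 + 0.07 = 0.3293.
Because AUC varies inversely with clearance, the combined effect is 1 / 0.3293 = 3.0.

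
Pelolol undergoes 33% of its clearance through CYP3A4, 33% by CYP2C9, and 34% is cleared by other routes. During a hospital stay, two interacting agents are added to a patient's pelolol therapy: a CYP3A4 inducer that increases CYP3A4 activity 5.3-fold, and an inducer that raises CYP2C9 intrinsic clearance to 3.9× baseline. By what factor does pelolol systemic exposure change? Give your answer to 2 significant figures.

0.30

The CYP3A4 pathway (33% of clearance) increases to 5.3× activity: 0.33 × 5.3 = 1.749.
The CYP2C9 pathway (33% of clearance) increases to 3.9× activity: 0.33 × 3.9 = 1.287.
The remaining 34% of clearance is unaffected.
Relative clearance = 1.749 + 1.287 + 0.34 = 3.376.
Systemic exposure ∝ 1/CL: fold-change = 1 / 3.376 = 0.30.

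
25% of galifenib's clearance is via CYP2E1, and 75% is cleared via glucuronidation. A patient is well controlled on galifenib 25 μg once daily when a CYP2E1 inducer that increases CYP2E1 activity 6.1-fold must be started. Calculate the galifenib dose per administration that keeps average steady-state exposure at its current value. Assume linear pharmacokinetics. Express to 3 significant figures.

The CYP2E1 pathway (25% of clearance) increases to 6.1× activity: 0.25 × 6.1 = 1.525.
Non-CYP routes (75%) are unchanged.
Relative clearance = 1.525 + 0.75 = 2.275.
Css,avg = (dose rate)/CL, so holding Css fixed requires dose ∝ CL: 25 × 2.275 = 56.9 μg.

56.9 μg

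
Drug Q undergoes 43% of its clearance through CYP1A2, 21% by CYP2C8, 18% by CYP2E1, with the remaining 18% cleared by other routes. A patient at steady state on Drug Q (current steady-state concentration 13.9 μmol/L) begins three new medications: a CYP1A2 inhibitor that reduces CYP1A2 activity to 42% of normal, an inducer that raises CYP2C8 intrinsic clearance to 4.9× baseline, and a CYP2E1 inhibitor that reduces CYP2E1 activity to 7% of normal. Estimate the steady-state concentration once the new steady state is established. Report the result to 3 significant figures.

9.91 μmol/L

CYP1A2: 0.43 × 0.42 = 0.1806
CYP2C8: 0.21 × 4.9 = 1.029
CYP2E1: 0.18 × 0.07 = 0.0126
Other: 0.18 (unchanged)
New clearance relative to baseline: 0.1806 + 1.029 + 0.0126 + 0.18 = 1.4022.
New steady-state concentration = 13.9 / 1.4022 = 9.91 μmol/L (concentration scales inversely with clearance).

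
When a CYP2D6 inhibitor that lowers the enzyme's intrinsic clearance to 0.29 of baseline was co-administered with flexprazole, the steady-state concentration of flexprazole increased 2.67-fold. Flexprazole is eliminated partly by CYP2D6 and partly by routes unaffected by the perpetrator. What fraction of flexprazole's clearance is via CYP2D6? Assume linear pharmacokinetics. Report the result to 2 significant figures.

Write x for the fraction cleared via CYP2D6. The observed steady-state concentration change means clearance fell to 1/2.67 = 0.3745 of baseline.
Setting x·0.29 + (1 − x) = 0.3745 and solving: x = (0.3745 − 1)/(0.29 − 1) = 0.88.

0.88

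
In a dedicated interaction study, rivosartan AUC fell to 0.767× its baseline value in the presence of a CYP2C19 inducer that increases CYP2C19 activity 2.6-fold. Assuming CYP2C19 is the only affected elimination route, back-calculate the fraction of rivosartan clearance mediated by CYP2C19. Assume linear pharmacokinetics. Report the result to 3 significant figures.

Write x for the fraction cleared via CYP2C19. The observed AUC change means clearance rose to 1/0.767 = 1.304 of baseline.
Only the CYP2C19 route changed, so 1.304 = x·2.6 + (1 − x), giving x = 0.190.

0.190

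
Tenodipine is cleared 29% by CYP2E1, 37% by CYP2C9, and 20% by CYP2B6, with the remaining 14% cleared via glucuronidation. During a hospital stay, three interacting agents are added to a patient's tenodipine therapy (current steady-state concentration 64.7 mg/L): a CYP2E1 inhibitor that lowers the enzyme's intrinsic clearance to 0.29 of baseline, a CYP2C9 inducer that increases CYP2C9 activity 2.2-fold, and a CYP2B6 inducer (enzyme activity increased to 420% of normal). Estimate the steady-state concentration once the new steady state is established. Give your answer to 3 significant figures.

34.4 mg/L

The CYP2E1 pathway (29% of clearance) falls to 0.29× activity: 0.29 × 0.29 = 0.0841.
The CYP2C9 pathway (37% of clearance) rises to 2.2× activity: 0.37 × 2.2 = 0.814.
The CYP2B6 pathway (20% of clearance) is boosted to 4.2× activity: 0.2 × 4.2 = 0.84.
Non-CYP routes (14%) are unchanged.
CL_new/CL_old = 0.0841 + 0.814 + 0.84 + 0.14 = 1.8781.
Dividing the baseline by the relative clearance: 64.7 / 1.8781 = 34.4 mg/L.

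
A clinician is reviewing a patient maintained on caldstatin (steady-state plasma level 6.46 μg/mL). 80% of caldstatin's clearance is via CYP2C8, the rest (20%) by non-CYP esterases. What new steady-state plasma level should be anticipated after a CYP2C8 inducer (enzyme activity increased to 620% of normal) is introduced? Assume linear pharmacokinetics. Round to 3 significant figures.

1.25 μg/mL

The CYP2C8 pathway (80% of clearance) is boosted to 6.2× activity: 0.8 × 6.2 = 4.96.
The remaining 20% of clearance is unaffected.
New clearance relative to baseline: 4.96 + 0.2 = 5.16.
With dosing unchanged, steady-state plasma level scales as 1/CL: 6.46 / 5.16 = 1.25 μg/mL.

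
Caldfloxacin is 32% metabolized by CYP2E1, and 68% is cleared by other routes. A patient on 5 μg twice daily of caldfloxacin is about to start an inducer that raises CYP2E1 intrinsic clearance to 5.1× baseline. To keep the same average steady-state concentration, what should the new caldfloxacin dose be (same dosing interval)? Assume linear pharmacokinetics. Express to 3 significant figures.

11.6 μg

CYP2E1: 0.32 × 5.1 = 1.632
Other: 0.68 (unchanged)
Relative clearance = 1.632 + 0.68 = 2.312.
To maintain the same steady-state level, dose must scale with clearance: new dose = 5 × 2.312 = 11.6 μg.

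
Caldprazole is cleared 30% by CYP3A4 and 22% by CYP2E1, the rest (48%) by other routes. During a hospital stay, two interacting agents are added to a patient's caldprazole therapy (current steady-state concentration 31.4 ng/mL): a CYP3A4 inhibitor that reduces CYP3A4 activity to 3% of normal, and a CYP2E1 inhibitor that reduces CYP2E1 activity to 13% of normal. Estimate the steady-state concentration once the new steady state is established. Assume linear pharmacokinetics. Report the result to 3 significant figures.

The CYP3A4 pathway (30% of clearance) is reduced to 0.03× activity: 0.3 × 0.03 = 0.009.
The CYP2E1 pathway (22% of clearance) drops to 0.13× activity: 0.22 × 0.13 = 0.0286.
The remaining 48% of clearance is unaffected.
Relative clearance = 0.009 + 0.0286 + 0.48 = 0.5176.
Dividing the baseline by the relative clearance: 31.4 / 0.5176 = 60.7 ng/mL.

60.7 ng/mL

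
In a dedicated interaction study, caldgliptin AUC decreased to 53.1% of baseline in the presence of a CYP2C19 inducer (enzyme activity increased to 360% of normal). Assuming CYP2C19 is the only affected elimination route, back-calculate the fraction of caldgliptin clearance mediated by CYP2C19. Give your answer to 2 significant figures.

0.34

Let fm be the CYP2C19 fraction. New clearance relative to baseline = fm × 3.6 + (1 − fm).
AUC ratio = 1 / (new CL fraction), so new CL fraction = 1 / 0.531 = 1.883.
fm × 3.6 + 1 − fm = 1.883  ⇒  fm × (3.6 − 1) = 0.8832  ⇒  fm = 0.34.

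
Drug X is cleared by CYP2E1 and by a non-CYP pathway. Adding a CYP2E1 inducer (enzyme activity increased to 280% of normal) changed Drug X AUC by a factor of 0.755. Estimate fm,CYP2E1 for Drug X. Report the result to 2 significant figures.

CL'/CL = 1 / 0.755 = 1.325
2.8·fm + (1 − fm) = 1.325
fm = (1.325 − 1) / (2.8 − 1) = 0.18

0.18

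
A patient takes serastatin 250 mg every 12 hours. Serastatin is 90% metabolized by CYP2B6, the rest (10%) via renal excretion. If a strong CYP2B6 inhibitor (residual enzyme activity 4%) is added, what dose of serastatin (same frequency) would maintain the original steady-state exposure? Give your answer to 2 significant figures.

The CYP2B6 pathway (90% of clearance) drops to 0.04× activity: 0.9 × 0.04 = 0.036.
Non-CYP routes (10%) are unchanged.
CL_new/CL_old = 0.036 + 0.1 = 0.136.
To maintain the same steady-state level, dose must scale with clearance: new dose = 250 × 0.136 = 34 mg.

34 mg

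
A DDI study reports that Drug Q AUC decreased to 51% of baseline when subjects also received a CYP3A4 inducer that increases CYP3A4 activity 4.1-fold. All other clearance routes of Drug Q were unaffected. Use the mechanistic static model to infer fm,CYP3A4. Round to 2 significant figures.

Call the CYP3A4 fraction fm. After the interaction, CL_new/CL_old = fm × 4.1 + (1 − fm).
AUC ratio = 1 / (new CL fraction), so new CL fraction = 1 / 0.510 = 1.961.
fm × 4.1 + 1 − fm = 1.961  ⇒  fm × (4.1 − 1) = 0.9608  ⇒  fm = 0.31.

0.31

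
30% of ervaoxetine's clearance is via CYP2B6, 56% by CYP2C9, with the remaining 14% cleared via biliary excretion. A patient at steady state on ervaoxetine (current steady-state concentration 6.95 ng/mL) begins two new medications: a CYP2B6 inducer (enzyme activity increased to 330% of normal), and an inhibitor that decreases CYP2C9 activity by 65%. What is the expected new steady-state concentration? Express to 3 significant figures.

5.24 ng/mL

The CYP2B6 pathway (30% of clearance) increases to 3.3× activity: 0.3 × 3.3 = 0.99.
The CYP2C9 pathway (56% of clearance) drops to 0.35× activity: 0.56 × 0.35 = 0.196.
The remaining 14% of clearance is unaffected.
CL_new/CL_old = 0.99 + 0.196 + 0.14 = 1.326.
Dividing the baseline by the relative clearance: 6.95 / 1.326 = 5.24 ng/mL.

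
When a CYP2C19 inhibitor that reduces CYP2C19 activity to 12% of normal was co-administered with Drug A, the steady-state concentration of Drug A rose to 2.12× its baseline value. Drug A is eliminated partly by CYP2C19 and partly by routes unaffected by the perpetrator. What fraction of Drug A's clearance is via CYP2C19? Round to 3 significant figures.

CL'/CL = 1 / 2.12 = 0.4717
0.12·fm + (1 − fm) = 0.4717
fm = (0.4717 − 1) / (0.12 − 1) = 0.600

0.600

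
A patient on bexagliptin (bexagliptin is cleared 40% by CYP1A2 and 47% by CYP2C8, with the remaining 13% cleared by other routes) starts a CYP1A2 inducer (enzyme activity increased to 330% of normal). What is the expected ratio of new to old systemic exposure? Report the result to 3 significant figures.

0.521

The CYP1A2 pathway (40% of clearance) rises to 3.3× activity: 0.4 × 3.3 = 1.32.
CYP2C8 (47%) and the residual 13% are unaffected.
Relative clearance = 1.32 + 0.47 + 0.13 = 1.92.
Systemic exposure is inversely proportional to clearance, so the fold-change is 1 / 1.92 = 0.521.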